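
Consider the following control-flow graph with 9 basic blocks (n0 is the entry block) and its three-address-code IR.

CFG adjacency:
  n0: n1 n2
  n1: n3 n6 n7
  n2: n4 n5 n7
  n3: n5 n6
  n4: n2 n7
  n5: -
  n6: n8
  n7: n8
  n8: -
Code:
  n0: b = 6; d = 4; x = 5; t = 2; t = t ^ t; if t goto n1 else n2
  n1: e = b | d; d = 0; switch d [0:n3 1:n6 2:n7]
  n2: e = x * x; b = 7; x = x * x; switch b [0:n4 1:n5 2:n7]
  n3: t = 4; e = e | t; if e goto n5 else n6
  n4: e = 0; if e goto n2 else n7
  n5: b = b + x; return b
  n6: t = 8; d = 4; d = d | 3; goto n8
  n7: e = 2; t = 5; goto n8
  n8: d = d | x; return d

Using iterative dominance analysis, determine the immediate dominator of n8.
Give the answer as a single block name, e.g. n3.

Answer: n0

Working:
idom tree: n1←n0 n2←n0 n3←n1 n4←n2 n5←n0 n6←n1 n7←n0 n8←n0
Join-block Dom:
  n2: preds {n0,n4}: {n0} ∩ {n0,n2,n4} = {n0}; idom=n0
  n5: preds {n2,n3}: {n0,n2} ∩ {n0,n1,n3} = {n0}; idom=n0
  n6: preds {n1,n3}: {n0,n1} ∩ {n0,n1,n3} = {n0,n1}; idom=n1
  n7: preds {n1,n2,n4}: {n0,n1} ∩ {n0,n2} ∩ {n0,n2,n4} = {n0}; idom=n0
  n8: preds {n6,n7}: {n0,n1,n6} ∩ {n0,n7} = {n0}; idom=n0

idom(n8) = n0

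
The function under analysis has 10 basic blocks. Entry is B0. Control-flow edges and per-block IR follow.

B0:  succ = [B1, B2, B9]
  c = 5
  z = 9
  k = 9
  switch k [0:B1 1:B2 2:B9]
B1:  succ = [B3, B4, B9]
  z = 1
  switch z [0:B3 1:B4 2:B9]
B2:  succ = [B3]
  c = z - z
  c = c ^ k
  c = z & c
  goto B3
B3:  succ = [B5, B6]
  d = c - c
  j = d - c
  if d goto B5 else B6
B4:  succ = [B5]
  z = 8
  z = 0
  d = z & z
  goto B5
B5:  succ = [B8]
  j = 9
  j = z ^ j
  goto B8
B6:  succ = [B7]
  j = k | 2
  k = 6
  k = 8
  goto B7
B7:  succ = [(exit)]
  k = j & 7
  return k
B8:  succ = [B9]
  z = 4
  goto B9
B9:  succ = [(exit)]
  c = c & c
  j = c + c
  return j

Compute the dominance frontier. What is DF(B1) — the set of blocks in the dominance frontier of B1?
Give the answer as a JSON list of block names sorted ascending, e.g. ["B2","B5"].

Answer: ["B3", "B5", "B9"]

Analysis:
idom tree: B1←B0 B2←B0 B3←B0 B4←B1 B5←B0 B6←B3 B7←B6 B8←B5 B9←B0
Dom∩ at merges:
  B3: preds {B1,B2}: {B0,B1} ∩ {B0,B2} = {B0}; idom=B0
  B5: preds {B3,B4}: {B0,B3} ∩ {B0,B1,B4} = {B0}; idom=B0
  B9: preds {B0,B1,B8}: {B0} ∩ {B0,B1} ∩ {B0,B5,B8} = {B0}; idom=B0

Frontier:
  join B3 pred B1: B1 stop@B0
  join B3 pred B2: B2 stop@B0
  join B5 pred B3: B3 stop@B0
  join B5 pred B4: B4→B1 stop@B0
  join B9 pred B0: · stop@B0
  join B9 pred B1: B1 stop@B0
  join B9 pred B8: B8→B5 stop@B0
  B0 → ∅
  B1 → {B3,B5,B9}
  B2 → {B3}
  B3 → {B5}
  B4 → {B5}
  B5 → {B9}
  B6 → ∅
  B7 → ∅
  B8 → {B9}
  B9 → ∅

DF(B1) = ["B3", "B5", "B9"]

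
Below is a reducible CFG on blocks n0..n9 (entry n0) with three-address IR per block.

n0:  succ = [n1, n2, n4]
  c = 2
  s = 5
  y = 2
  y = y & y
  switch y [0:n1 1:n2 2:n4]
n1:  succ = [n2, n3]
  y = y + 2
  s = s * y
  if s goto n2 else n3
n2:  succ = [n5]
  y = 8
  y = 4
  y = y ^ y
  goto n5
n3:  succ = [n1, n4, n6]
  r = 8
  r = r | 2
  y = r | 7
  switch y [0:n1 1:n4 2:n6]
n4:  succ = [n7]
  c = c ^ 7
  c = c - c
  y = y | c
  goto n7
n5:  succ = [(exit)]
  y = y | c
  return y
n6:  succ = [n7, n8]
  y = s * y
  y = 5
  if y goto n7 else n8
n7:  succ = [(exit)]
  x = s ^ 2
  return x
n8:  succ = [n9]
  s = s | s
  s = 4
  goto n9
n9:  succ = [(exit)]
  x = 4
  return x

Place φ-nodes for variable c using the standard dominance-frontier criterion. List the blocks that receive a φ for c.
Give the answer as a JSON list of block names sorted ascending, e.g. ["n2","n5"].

idom tree: n1←n0 n2←n0 n3←n1 n4←n0 n5←n2 n6←n3 n7←n0 n8←n6 n9←n8
Join-block Dom:
  n1: preds {n0,n3}: {n0} ∩ {n0,n1,n3} = {n0}; idom=n0
  n2: preds {n0,n1}: {n0} ∩ {n0,n1} = {n0}; idom=n0
  n4: preds {n0,n3}: {n0} ∩ {n0,n1,n3} = {n0}; idom=n0
  n7: preds {n4,n6}: {n0,n4} ∩ {n0,n1,n3,n6} = {n0}; idom=n0

DF walk-up:
  join n1 pred n0: · stop@n0
  join n1 pred n3: n3→n1 stop@n0
  join n2 pred n0: · stop@n0
  join n2 pred n1: n1 stop@n0
  join n4 pred n0: · stop@n0
  join n4 pred n3: n3→n1 stop@n0
  join n7 pred n4: n4 stop@n0
  join n7 pred n6: n6→n3→n1 stop@n0
  n0: DF=∅
  n1: DF={n1,n2,n4,n7}
  n2: DF=∅
  n3: DF={n1,n4,n7}
  n4: DF={n7}
  n5: DF=∅
  n6: DF={n7}
  n7: DF=∅
  n8: DF=∅
  n9: DF=∅

φ for c: defs {n0,n4}
  DF⁺ = {n7}

Answer: ["n7"]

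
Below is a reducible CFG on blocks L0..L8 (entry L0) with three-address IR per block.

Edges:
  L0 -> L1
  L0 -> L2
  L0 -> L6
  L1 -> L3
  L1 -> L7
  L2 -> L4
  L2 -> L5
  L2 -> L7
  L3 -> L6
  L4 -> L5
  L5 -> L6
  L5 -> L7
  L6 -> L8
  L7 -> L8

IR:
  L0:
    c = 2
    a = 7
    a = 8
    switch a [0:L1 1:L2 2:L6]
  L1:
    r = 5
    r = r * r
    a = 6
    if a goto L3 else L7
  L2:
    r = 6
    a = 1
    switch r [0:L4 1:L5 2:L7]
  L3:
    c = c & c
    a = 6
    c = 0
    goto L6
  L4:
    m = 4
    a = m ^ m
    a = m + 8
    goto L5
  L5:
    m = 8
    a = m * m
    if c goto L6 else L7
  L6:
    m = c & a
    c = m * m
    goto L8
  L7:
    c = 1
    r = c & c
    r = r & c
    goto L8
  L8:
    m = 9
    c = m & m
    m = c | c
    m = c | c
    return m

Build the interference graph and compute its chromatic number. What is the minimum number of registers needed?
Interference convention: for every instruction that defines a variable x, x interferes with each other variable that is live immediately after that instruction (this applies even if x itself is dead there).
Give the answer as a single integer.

Per-block:
  L0 def {a,c} use ∅
  L1 def {a,r} use ∅
  L2 def {a,r} use ∅
  L3 def {a,c} use {c}
  L4 def {a,m} use ∅
  L5 def {a,m} use {c}
  L6 def {c,m} use {a,c}
  L7 def {c,r} use ∅
  L8 def {c,m} use ∅

Liveness:
  live L0: ∅→{a,c}
  live L1: {c}→{c}
  live L2: {c}→{c}
  live L3: {c}→{a,c}
  live L4: {c}→{c}
  live L5: {c}→{a,c}
  live L6: {a,c}→∅
  live L7: ∅→∅
  live L8: ∅→∅

Interfere edges:
  a↔{c,m,r}
  c↔{a,m,r}
  m↔{a,c}
  r↔{a,c}

Chromatic number:
  {a,c,m} pairwise interfere (3-clique) ⇒ χ ≥ 3
  assign a→R0 c→R1 m→R2 r→R2 — no edge inside a register ⇒ χ ≤ 3
  χ = 3

Answer: 3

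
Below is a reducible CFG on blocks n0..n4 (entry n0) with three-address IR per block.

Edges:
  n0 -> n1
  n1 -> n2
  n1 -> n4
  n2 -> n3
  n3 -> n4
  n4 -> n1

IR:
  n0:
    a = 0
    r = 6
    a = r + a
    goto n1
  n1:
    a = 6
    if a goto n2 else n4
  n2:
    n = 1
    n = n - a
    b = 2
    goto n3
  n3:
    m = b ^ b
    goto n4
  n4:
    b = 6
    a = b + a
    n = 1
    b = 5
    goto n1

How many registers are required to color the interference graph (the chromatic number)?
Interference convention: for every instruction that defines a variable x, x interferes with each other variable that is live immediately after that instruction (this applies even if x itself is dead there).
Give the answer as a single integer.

Block summaries:
  n0 def {a,r} use ∅
  n1 def {a} use ∅
  n2 def {b,n} use {a}
  n3 def {m} use {b}
  n4 def {a,b,n} use {a}

Liveness:
  n0 li=∅ lo=∅
  n1 li=∅ lo={a}
  n2 li={a} lo={a,b}
  n3 li={a,b} lo={a}
  n4 li={a} lo=∅

Conflict graph:
  a — {b,m,n,r}
  b — {a}
  m — {a}
  n — {a}
  r — {a}

Registers:
  lower bound: {a,b} mutually conflict ⇒ χ ≥ 2
  assign a→c0 b→c1 m→c1 n→c1 r→c1 — no edge inside a register ⇒ χ ≤ 2
  χ = 2

Answer: 2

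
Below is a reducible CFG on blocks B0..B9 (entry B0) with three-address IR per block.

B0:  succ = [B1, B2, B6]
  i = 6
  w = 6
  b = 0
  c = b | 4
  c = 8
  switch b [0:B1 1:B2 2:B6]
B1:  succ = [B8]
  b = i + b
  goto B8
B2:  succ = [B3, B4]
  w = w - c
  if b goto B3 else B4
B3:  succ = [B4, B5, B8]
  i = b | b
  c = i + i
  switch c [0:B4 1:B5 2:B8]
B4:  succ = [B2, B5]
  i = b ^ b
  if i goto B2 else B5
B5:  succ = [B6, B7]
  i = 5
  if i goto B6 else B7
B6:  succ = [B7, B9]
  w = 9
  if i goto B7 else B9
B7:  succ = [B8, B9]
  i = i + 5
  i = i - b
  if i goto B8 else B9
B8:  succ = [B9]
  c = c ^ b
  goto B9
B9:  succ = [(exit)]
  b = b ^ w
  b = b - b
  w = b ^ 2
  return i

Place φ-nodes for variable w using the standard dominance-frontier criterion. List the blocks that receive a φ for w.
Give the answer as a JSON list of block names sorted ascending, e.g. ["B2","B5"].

idom tree: B1←B0 B2←B0 B3←B2 B4←B2 B5←B2 B6←B0 B7←B0 B8←B0 B9←B0
Dom∩ at merges:
  B2: preds {B0,B4}: {B0} ∩ {B0,B2,B4} = {B0}; idom=B0
  B4: preds {B2,B3}: {B0,B2} ∩ {B0,B2,B3} = {B0,B2}; idom=B2
  B5: preds {B3,B4}: {B0,B2,B3} ∩ {B0,B2,B4} = {B0,B2}; idom=B2
  B6: preds {B0,B5}: {B0} ∩ {B0,B2,B5} = {B0}; idom=B0
  B7: preds {B5,B6}: {B0,B2,B5} ∩ {B0,B6} = {B0}; idom=B0
  B8: preds {B1,B3,B7}: {B0,B1} ∩ {B0,B2,B3} ∩ {B0,B7} = {B0}; idom=B0
  B9: preds {B6,B7,B8}: {B0,B6} ∩ {B0,B7} ∩ {B0,B8} = {B0}; idom=B0

Frontier:
  join B2 pred B0: · stop@B0
  join B2 pred B4: B4→B2 stop@B0
  join B4 pred B2: · stop@B2
  join B4 pred B3: B3 stop@B2
  join B5 pred B3: B3 stop@B2
  join B5 pred B4: B4 stop@B2
  join B6 pred B0: · stop@B0
  join B6 pred B5: B5→B2 stop@B0
  join B7 pred B5: B5→B2 stop@B0
  join B7 pred B6: B6 stop@B0
  join B8 pred B1: B1 stop@B0
  join B8 pred B3: B3→B2 stop@B0
  join B8 pred B7: B7 stop@B0
  join B9 pred B6: B6 stop@B0
  join B9 pred B7: B7 stop@B0
  join B9 pred B8: B8 stop@B0
  DF(B0)=∅
  DF(B1)={B8}
  DF(B2)={B2,B6,B7,B8}
  DF(B3)={B4,B5,B8}
  DF(B4)={B2,B5}
  DF(B5)={B6,B7}
  DF(B6)={B7,B9}
  DF(B7)={B8,B9}
  DF(B8)={B9}
  DF(B9)=∅

φ for w: defs {B0,B2,B6,B9}
  DF⁺ = {B2,B6,B7,B8,B9}

Answer: ["B2", "B6", "B7", "B8", "B9"]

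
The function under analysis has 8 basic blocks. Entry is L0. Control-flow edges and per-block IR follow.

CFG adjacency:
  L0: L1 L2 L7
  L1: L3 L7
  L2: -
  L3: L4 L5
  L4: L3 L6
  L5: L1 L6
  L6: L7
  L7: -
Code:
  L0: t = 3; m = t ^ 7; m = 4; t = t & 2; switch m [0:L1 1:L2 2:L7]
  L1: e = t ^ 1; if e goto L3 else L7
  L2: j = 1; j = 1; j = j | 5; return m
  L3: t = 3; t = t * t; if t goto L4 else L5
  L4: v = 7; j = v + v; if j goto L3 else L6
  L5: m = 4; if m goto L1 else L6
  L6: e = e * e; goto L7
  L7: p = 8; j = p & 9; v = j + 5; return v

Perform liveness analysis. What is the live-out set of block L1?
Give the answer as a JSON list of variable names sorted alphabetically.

Answer: ["e"]

Working:
Block summaries:
  L0: {m,t} / ∅
  L1: {e} / {t}
  L2: {j} / {m}
  L3: {t} / ∅
  L4: {j,v} / ∅
  L5: {m} / ∅
  L6: {e} / {e}
  L7: {j,p,v} / ∅

Liveness:
  live L0: ∅→{m,t}
  live L1: {t}→{e}
  live L2: {m}→∅
  live L3: {e}→{e,t}
  live L4: {e}→{e}
  live L5: {e,t}→{e,t}
  live L6: {e}→∅
  live L7: ∅→∅

live-out(L1) = ["e"]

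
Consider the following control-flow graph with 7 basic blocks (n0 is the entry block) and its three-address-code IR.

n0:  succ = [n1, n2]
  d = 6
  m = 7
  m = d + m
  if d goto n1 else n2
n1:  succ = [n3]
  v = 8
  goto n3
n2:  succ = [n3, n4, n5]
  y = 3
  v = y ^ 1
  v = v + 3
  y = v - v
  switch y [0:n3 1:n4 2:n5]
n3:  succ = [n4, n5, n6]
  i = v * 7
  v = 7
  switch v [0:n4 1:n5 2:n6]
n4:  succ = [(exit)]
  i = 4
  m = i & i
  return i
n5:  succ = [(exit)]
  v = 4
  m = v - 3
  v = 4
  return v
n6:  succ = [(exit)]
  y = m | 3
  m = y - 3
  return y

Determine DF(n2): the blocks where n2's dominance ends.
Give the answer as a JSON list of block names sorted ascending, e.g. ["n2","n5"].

Answer: ["n3", "n4", "n5"]

Derivation:
idom tree: n1←n0 n2←n0 n3←n0 n4←n0 n5←n0 n6←n3
Dom at joins:
  n3: preds {n1,n2}: {n0,n1} ∩ {n0,n2} = {n0}; idom=n0
  n4: preds {n2,n3}: {n0,n2} ∩ {n0,n3} = {n0}; idom=n0
  n5: preds {n2,n3}: {n0,n2} ∩ {n0,n3} = {n0}; idom=n0

DF derivation:
  join n3 pred n1: n1 stop@n0
  join n3 pred n2: n2 stop@n0
  join n4 pred n2: n2 stop@n0
  join n4 pred n3: n3 stop@n0
  join n5 pred n2: n2 stop@n0
  join n5 pred n3: n3 stop@n0
  n0: DF=∅
  n1: DF={n3}
  n2: DF={n3,n4,n5}
  n3: DF={n4,n5}
  n4: DF=∅
  n5: DF=∅
  n6: DF=∅

DF(n2) = ["n3", "n4", "n5"]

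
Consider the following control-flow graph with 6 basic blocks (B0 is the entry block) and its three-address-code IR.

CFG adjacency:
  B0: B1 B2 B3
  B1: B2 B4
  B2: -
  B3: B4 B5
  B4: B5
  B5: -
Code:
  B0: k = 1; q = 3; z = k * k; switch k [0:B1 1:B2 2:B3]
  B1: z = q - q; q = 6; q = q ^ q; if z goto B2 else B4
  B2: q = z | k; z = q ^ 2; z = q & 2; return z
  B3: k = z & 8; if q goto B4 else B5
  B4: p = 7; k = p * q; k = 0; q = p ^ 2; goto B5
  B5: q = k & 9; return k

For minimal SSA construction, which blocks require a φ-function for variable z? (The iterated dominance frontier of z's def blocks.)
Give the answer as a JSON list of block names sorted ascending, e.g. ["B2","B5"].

idom tree: B1←B0 B2←B0 B3←B0 B4←B0 B5←B0
Dom∩ at merges:
  B2: preds {B0,B1}: {B0} ∩ {B0,B1} = {B0}; idom=B0
  B4: preds {B1,B3}: {B0,B1} ∩ {B0,B3} = {B0}; idom=B0
  B5: preds {B3,B4}: {B0,B3} ∩ {B0,B4} = {B0}; idom=B0

DF derivation:
  B2←B0: walk · to B0
  B2←B1: walk B1 to B0
  B4←B1: walk B1 to B0
  B4←B3: walk B3 to B0
  B5←B3: walk B3 to B0
  B5←B4: walk B4 to B0
  B0: DF=∅
  B1: DF={B2,B4}
  B2: DF=∅
  B3: DF={B4,B5}
  B4: DF={B5}
  B5: DF=∅

φ for z: defs {B0,B1,B2}
  DF⁺ = {B2,B4,B5}

Answer: ["B2", "B4", "B5"]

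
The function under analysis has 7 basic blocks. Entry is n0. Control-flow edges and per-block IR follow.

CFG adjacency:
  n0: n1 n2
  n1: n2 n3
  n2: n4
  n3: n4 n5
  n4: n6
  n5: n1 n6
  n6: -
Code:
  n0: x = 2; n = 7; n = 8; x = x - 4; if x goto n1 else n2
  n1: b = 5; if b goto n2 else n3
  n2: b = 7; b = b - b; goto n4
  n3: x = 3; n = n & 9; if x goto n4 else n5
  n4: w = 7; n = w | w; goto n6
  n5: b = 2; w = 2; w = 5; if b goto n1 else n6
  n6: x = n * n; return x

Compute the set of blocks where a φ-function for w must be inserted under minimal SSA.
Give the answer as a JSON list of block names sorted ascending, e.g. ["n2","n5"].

idom tree: n1←n0 n2←n0 n3←n1 n4←n0 n5←n3 n6←n0
Join-block Dom:
  n1: preds {n0,n5}: {n0} ∩ {n0,n1,n3,n5} = {n0}; idom=n0
  n2: preds {n0,n1}: {n0} ∩ {n0,n1} = {n0}; idom=n0
  n4: preds {n2,n3}: {n0,n2} ∩ {n0,n1,n3} = {n0}; idom=n0
  n6: preds {n4,n5}: {n0,n4} ∩ {n0,n1,n3,n5} = {n0}; idom=n0

Frontier:
  n1←n0: walk · to n0
  n1←n5: walk n5→n3→n1 to n0
  n2←n0: walk · to n0
  n2←n1: walk n1 to n0
  n4←n2: walk n2 to n0
  n4←n3: walk n3→n1 to n0
  n6←n4: walk n4 to n0
  n6←n5: walk n5→n3→n1 to n0
  n0: DF=∅
  n1: DF={n1,n2,n4,n6}
  n2: DF={n4}
  n3: DF={n1,n4,n6}
  n4: DF={n6}
  n5: DF={n1,n6}
  n6: DF=∅

φ for w: defs {n4,n5}
  DF⁺ = {n1,n2,n4,n6}

Answer: ["n1", "n2", "n4", "n6"]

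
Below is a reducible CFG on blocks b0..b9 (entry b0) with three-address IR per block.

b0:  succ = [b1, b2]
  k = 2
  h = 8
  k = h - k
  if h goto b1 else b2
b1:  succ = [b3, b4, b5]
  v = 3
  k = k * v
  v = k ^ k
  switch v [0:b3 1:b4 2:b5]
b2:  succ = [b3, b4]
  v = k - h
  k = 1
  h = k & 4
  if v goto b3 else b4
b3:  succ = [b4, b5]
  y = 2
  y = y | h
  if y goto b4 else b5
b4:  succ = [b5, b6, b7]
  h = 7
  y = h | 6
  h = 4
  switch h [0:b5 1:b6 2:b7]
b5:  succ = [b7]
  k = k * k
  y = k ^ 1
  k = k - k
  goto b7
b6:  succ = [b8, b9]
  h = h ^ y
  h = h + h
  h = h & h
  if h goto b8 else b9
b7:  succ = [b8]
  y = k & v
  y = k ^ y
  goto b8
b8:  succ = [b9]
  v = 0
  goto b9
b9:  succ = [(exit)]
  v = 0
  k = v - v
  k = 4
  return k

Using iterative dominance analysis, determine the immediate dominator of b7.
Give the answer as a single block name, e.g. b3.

Answer: b0

Derivation:
idom tree: b1←b0 b2←b0 b3←b0 b4←b0 b5←b0 b6←b4 b7←b0 b8←b0 b9←b0
Dom∩ at merges:
  b3: preds {b1,b2}: {b0,b1} ∩ {b0,b2} = {b0}; idom=b0
  b4: preds {b1,b2,b3}: {b0,b1} ∩ {b0,b2} ∩ {b0,b3} = {b0}; idom=b0
  b5: preds {b1,b3,b4}: {b0,b1} ∩ {b0,b3} ∩ {b0,b4} = {b0}; idom=b0
  b7: preds {b4,b5}: {b0,b4} ∩ {b0,b5} = {b0}; idom=b0
  b8: preds {b6,b7}: {b0,b4,b6} ∩ {b0,b7} = {b0}; idom=b0
  b9: preds {b6,b8}: {b0,b4,b6} ∩ {b0,b8} = {b0}; idom=b0

idom(b7) = b0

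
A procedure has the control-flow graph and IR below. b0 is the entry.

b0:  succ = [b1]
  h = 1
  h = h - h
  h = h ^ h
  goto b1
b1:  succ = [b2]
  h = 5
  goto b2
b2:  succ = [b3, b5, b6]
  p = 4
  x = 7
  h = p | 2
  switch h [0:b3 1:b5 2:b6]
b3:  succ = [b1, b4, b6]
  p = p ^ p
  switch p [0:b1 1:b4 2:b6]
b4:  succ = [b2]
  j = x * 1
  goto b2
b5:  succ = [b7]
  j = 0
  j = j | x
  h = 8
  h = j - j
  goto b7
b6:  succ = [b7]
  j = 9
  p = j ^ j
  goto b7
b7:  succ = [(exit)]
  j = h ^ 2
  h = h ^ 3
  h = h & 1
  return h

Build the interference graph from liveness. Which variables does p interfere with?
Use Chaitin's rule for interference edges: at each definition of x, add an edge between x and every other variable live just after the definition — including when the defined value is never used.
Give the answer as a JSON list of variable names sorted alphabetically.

Block summaries:
  b0: {h} / ∅
  b1: {h} / ∅
  b2: {h,p,x} / ∅
  b3: {p} / {p}
  b4: {j} / {x}
  b5: {h,j} / {x}
  b6: {j,p} / ∅
  b7: {h,j} / {h}

Liveness:
  b0: in=∅ out=∅
  b1: in=∅ out=∅
  b2: in=∅ out={h,p,x}
  b3: in={h,p,x} out={h,x}
  b4: in={x} out=∅
  b5: in={x} out={h}
  b6: in={h} out={h}
  b7: in={h} out=∅

Interference:
  h: {j,p,x}
  j: {h,x}
  p: {h,x}
  x: {h,j,p}

N(p) = ["h", "x"]

Answer: ["h", "x"]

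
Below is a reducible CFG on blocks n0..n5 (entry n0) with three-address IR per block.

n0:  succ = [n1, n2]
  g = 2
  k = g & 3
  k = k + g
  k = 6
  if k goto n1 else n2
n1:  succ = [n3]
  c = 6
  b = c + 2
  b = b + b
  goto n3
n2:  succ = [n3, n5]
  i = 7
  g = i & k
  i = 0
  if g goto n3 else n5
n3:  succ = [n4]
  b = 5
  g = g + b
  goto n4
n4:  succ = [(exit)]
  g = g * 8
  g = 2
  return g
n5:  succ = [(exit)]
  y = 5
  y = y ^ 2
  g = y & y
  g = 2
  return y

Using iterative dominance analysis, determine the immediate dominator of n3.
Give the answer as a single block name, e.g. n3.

idom tree: n1←n0 n2←n0 n3←n0 n4←n3 n5←n2
Dom∩ at merges:
  n3: preds {n1,n2}: {n0,n1} ∩ {n0,n2} = {n0}; idom=n0

idom(n3) = n0

Answer: n0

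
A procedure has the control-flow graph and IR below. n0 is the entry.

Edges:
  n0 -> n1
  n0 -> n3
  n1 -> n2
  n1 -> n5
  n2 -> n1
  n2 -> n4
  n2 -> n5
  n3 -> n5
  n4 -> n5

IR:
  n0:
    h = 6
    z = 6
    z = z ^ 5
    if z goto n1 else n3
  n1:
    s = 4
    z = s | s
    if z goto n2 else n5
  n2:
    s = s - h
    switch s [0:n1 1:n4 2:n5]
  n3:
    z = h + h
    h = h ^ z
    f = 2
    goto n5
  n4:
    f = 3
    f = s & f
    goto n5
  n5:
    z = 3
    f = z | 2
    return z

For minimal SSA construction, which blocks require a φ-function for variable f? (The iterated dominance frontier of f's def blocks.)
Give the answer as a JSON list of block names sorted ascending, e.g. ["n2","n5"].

Answer: ["n5"]

Analysis:
idom tree: n1←n0 n2←n1 n3←n0 n4←n2 n5←n0
Dom at joins:
  n1: preds {n0,n2}: {n0} ∩ {n0,n1,n2} = {n0}; idom=n0
  n5: preds {n1,n2,n3,n4}: {n0,n1} ∩ {n0,n1,n2} ∩ {n0,n3} ∩ {n0,n1,n2,n4} = {n0}; idom=n0

DF derivation:
  n1←n0: walk · to n0
  n1←n2: walk n2→n1 to n0
  n5←n1: walk n1 to n0
  n5←n2: walk n2→n1 to n0
  n5←n3: walk n3 to n0
  n5←n4: walk n4→n2→n1 to n0
  DF(n0)=∅
  DF(n1)={n1,n5}
  DF(n2)={n1,n5}
  DF(n3)={n5}
  DF(n4)={n5}
  DF(n5)=∅

φ for f: defs {n3,n4,n5}
  DF⁺ = {n5}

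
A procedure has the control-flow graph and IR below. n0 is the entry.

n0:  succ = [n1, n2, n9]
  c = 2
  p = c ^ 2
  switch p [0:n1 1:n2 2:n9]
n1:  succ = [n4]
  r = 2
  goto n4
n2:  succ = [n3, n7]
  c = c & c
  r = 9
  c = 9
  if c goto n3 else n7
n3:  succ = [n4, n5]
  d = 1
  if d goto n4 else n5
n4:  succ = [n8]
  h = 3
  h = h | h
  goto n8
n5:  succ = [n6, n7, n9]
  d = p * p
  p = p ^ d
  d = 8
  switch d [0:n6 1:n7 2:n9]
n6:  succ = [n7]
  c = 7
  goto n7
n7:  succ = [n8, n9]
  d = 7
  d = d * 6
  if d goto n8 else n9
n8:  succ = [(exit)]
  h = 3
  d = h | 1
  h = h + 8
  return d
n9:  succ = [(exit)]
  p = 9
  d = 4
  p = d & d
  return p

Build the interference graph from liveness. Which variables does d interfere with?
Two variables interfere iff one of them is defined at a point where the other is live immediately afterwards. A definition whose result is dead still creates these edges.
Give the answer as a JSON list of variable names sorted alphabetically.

Answer: ["h", "p"]

Analysis:
def/use:
  n0 def {c,p} use ∅
  n1 def {r} use ∅
  n2 def {c,r} use {c}
  n3 def {d} use ∅
  n4 def {h} use ∅
  n5 def {d,p} use {p}
  n6 def {c} use ∅
  n7 def {d} use ∅
  n8 def {d,h} use ∅
  n9 def {d,p} use ∅

Live sets:
  n0 li=∅ lo={c,p}
  n1 li=∅ lo=∅
  n2 li={c,p} lo={p}
  n3 li={p} lo={p}
  n4 li=∅ lo=∅
  n5 li={p} lo=∅
  n6 li=∅ lo=∅
  n7 li=∅ lo=∅
  n8 li=∅ lo=∅
  n9 li=∅ lo=∅

Conflict graph:
  c↔{p}
  d↔{h,p}
  h↔{d}
  p↔{c,d,r}
  r↔{p}

N(d) = ["h", "p"]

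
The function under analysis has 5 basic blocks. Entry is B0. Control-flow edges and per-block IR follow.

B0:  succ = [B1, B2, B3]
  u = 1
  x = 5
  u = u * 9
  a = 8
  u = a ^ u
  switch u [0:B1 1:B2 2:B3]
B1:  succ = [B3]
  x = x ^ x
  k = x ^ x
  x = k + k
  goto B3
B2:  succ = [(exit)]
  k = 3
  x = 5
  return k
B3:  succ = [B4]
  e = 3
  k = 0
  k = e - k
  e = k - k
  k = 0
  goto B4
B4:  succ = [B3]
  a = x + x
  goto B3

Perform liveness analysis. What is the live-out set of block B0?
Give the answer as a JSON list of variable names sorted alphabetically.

Block summaries:
  B0 def {a,u,x} use ∅
  B1 def {k,x} use {x}
  B2 def {k,x} use ∅
  B3 def {e,k} use ∅
  B4 def {a} use {x}

Backward fixpoint:
  live B0: ∅→{x}
  live B1: {x}→{x}
  live B2: ∅→∅
  live B3: {x}→{x}
  live B4: {x}→{x}

live-out(B0) = ["x"]

Answer: ["x"]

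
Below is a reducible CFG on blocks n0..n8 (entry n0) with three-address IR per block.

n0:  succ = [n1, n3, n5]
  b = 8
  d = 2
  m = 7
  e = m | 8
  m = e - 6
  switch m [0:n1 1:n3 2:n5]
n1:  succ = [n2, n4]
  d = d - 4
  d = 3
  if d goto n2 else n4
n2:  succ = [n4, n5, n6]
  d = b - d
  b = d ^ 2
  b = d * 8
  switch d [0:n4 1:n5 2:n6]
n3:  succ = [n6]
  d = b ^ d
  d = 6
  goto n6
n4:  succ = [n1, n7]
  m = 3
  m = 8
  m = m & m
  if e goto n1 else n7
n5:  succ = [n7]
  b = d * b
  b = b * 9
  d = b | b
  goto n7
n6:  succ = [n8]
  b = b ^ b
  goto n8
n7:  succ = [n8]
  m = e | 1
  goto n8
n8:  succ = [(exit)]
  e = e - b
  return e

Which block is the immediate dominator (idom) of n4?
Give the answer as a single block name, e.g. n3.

Answer: n1

Analysis:
idom tree: n1←n0 n2←n1 n3←n0 n4←n1 n5←n0 n6←n0 n7←n0 n8←n0
Dom∩ at merges:
  n1: preds {n0,n4}: {n0} ∩ {n0,n1,n4} = {n0}; idom=n0
  n4: preds {n1,n2}: {n0,n1} ∩ {n0,n1,n2} = {n0,n1}; idom=n1
  n5: preds {n0,n2}: {n0} ∩ {n0,n1,n2} = {n0}; idom=n0
  n6: preds {n2,n3}: {n0,n1,n2} ∩ {n0,n3} = {n0}; idom=n0
  n7: preds {n4,n5}: {n0,n1,n4} ∩ {n0,n5} = {n0}; idom=n0
  n8: preds {n6,n7}: {n0,n6} ∩ {n0,n7} = {n0}; idom=n0

idom(n4) = n1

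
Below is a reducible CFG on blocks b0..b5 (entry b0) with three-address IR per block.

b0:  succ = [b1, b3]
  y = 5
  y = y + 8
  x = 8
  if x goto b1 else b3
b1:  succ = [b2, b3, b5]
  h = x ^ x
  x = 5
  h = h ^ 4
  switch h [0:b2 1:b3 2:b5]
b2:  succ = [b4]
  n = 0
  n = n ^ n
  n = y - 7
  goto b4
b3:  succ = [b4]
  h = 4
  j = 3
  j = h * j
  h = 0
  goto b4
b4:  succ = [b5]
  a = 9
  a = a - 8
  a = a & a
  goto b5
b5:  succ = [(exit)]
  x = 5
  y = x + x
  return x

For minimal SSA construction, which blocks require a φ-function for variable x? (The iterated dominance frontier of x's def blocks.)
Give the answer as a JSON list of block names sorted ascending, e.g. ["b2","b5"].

idom tree: b1←b0 b2←b1 b3←b0 b4←b0 b5←b0
Dom∩ at merges:
  b3: preds {b0,b1}: {b0} ∩ {b0,b1} = {b0}; idom=b0
  b4: preds {b2,b3}: {b0,b1,b2} ∩ {b0,b3} = {b0}; idom=b0
  b5: preds {b1,b4}: {b0,b1} ∩ {b0,b4} = {b0}; idom=b0

DF derivation:
  b3←b0: walk · to b0
  b3←b1: walk b1 to b0
  b4←b2: walk b2→b1 to b0
  b4←b3: walk b3 to b0
  b5←b1: walk b1 to b0
  b5←b4: walk b4 to b0
  b0 → ∅
  b1 → {b3,b4,b5}
  b2 → {b4}
  b3 → {b4}
  b4 → {b5}
  b5 → ∅

φ for x: defs {b0,b1,b5}
  DF⁺ = {b3,b4,b5}

Answer: ["b3", "b4", "b5"]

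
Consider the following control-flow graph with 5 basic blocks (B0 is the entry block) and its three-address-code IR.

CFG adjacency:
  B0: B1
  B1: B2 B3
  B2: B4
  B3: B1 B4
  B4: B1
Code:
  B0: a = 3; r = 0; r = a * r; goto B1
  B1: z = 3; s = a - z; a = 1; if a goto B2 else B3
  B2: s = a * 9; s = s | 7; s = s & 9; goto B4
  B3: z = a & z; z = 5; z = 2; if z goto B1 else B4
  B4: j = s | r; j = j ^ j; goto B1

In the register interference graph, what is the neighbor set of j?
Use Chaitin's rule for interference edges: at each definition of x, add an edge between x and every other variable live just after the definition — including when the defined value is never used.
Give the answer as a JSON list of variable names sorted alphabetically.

Block summaries:
  B0 def {a,r} use ∅
  B1 def {a,s,z} use {a}
  B2 def {s} use {a}
  B3 def {z} use {a,z}
  B4 def {j} use {r,s}

Live sets:
  live B0: ∅→{a,r}
  live B1: {a,r}→{a,r,s,z}
  live B2: {a,r}→{a,r,s}
  live B3: {a,r,s,z}→{a,r,s}
  live B4: {a,r,s}→{a,r}

Conflict graph:
  a — {j,r,s,z}
  j — {a,r}
  r — {a,j,s,z}
  s — {a,r,z}
  z — {a,r,s}

N(j) = ["a", "r"]

Answer: ["a", "r"]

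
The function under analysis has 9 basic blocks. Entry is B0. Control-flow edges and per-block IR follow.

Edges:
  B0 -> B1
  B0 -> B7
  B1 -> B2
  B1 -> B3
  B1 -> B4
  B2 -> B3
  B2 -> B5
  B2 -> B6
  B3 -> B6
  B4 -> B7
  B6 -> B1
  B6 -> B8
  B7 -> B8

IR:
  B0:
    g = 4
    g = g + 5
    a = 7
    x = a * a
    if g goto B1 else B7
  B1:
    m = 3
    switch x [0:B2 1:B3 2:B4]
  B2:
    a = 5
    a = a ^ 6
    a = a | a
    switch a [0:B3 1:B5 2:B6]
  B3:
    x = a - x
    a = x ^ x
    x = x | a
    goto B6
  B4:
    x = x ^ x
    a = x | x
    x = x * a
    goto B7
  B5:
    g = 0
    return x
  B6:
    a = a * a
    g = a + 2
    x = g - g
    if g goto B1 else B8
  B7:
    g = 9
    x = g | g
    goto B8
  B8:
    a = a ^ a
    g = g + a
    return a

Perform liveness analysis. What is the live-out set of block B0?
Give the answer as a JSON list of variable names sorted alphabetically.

Answer: ["a", "x"]

Derivation:
def/use:
  B0: def={a,g,x} ue=∅
  B1: def={m} ue={x}
  B2: def={a} ue=∅
  B3: def={a,x} ue={a,x}
  B4: def={a,x} ue={x}
  B5: def={g} ue={x}
  B6: def={a,g,x} ue={a}
  B7: def={g,x} ue=∅
  B8: def={a,g} ue={a,g}

Live sets:
  B0: in=∅ out={a,x}
  B1: in={a,x} out={a,x}
  B2: in={x} out={a,x}
  B3: in={a,x} out={a}
  B4: in={x} out={a}
  B5: in={x} out=∅
  B6: in={a} out={a,g,x}
  B7: in={a} out={a,g}
  B8: in={a,g} out=∅

live-out(B0) = ["a", "x"]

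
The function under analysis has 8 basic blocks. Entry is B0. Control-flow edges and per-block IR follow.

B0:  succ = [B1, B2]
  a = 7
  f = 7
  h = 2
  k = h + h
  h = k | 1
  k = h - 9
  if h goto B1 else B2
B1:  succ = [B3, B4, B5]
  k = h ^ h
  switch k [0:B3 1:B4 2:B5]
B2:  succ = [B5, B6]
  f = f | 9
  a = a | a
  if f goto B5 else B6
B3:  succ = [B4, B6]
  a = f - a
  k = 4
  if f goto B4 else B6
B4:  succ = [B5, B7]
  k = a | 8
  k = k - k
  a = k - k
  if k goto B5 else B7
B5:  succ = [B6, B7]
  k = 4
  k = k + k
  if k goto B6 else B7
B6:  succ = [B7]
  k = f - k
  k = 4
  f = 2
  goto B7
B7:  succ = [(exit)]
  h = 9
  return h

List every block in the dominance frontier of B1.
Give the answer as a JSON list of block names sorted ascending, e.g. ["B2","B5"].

idom tree: B1←B0 B2←B0 B3←B1 B4←B1 B5←B0 B6←B0 B7←B0
Dom at joins:
  B4: preds {B1,B3}: {B0,B1} ∩ {B0,B1,B3} = {B0,B1}; idom=B1
  B5: preds {B1,B2,B4}: {B0,B1} ∩ {B0,B2} ∩ {B0,B1,B4} = {B0}; idom=B0
  B6: preds {B2,B3,B5}: {B0,B2} ∩ {B0,B1,B3} ∩ {B0,B5} = {B0}; idom=B0
  B7: preds {B4,B5,B6}: {B0,B1,B4} ∩ {B0,B5} ∩ {B0,B6} = {B0}; idom=B0

DF derivation:
  B4←B1: walk · to B1
  B4←B3: walk B3 to B1
  B5←B1: walk B1 to B0
  B5←B2: walk B2 to B0
  B5←B4: walk B4→B1 to B0
  B6←B2: walk B2 to B0
  B6←B3: walk B3→B1 to B0
  B6←B5: walk B5 to B0
  B7←B4: walk B4→B1 to B0
  B7←B5: walk B5 to B0
  B7←B6: walk B6 to B0
  B0 → ∅
  B1 → {B5,B6,B7}
  B2 → {B5,B6}
  B3 → {B4,B6}
  B4 → {B5,B7}
  B5 → {B6,B7}
  B6 → {B7}
  B7 → ∅

DF(B1) = ["B5", "B6", "B7"]

Answer: ["B5", "B6", "B7"]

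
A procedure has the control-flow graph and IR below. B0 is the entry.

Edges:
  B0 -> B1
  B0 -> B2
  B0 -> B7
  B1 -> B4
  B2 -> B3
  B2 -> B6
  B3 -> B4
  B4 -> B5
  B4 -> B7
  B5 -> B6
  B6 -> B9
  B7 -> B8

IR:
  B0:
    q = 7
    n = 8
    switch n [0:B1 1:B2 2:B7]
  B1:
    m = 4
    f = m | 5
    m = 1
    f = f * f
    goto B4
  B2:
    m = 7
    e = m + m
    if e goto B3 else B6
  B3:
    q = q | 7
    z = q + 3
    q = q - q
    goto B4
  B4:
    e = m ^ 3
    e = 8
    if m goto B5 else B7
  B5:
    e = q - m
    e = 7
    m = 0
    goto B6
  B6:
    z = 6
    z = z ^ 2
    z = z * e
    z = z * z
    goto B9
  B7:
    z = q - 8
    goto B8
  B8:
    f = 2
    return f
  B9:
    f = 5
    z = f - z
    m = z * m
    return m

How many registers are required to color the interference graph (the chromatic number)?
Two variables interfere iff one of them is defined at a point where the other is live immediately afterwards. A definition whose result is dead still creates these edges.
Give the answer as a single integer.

def/use:
  B0: def={n,q} ue=∅
  B1: def={f,m} ue=∅
  B2: def={e,m} ue=∅
  B3: def={q,z} ue={q}
  B4: def={e} ue={m}
  B5: def={e,m} ue={m,q}
  B6: def={z} ue={e}
  B7: def={z} ue={q}
  B8: def={f} ue=∅
  B9: def={f,m,z} ue={m,z}

Live sets:
  live B0: ∅→{q}
  live B1: {q}→{m,q}
  live B2: {q}→{e,m,q}
  live B3: {m,q}→{m,q}
  live B4: {m,q}→{m,q}
  live B5: {m,q}→{e,m}
  live B6: {e,m}→{m,z}
  live B7: {q}→∅
  live B8: ∅→∅
  live B9: {m,z}→∅

Interference:
  e: {m,q,z}
  f: {m,q,z}
  m: {e,f,q,z}
  n: {q}
  q: {e,f,m,n,z}
  z: {e,f,m,q}

Colouring:
  clique {e,m,q,z} ⇒ need ≥ 4
  assign e→c3 f→c3 m→c1 n→c1 q→c0 z→c2 — no edge inside a register ⇒ χ ≤ 4
  χ = 4

Answer: 4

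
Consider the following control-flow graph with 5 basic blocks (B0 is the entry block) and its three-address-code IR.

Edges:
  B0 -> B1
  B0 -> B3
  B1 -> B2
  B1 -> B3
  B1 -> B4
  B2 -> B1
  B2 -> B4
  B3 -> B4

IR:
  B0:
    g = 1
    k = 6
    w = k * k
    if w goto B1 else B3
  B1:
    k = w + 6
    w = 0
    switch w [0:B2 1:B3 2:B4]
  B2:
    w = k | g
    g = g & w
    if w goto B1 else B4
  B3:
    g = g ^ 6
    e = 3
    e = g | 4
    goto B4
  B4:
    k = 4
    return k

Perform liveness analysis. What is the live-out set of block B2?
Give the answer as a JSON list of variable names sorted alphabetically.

Answer: ["g", "w"]

Analysis:
Block summaries:
  B0: {g,k,w} / ∅
  B1: {k,w} / {w}
  B2: {g,w} / {g,k}
  B3: {e,g} / {g}
  B4: {k} / ∅

Backward fixpoint:
  B0 li=∅ lo={g,w}
  B1 li={g,w} lo={g,k}
  B2 li={g,k} lo={g,w}
  B3 li={g} lo=∅
  B4 li=∅ lo=∅

live-out(B2) = ["g", "w"]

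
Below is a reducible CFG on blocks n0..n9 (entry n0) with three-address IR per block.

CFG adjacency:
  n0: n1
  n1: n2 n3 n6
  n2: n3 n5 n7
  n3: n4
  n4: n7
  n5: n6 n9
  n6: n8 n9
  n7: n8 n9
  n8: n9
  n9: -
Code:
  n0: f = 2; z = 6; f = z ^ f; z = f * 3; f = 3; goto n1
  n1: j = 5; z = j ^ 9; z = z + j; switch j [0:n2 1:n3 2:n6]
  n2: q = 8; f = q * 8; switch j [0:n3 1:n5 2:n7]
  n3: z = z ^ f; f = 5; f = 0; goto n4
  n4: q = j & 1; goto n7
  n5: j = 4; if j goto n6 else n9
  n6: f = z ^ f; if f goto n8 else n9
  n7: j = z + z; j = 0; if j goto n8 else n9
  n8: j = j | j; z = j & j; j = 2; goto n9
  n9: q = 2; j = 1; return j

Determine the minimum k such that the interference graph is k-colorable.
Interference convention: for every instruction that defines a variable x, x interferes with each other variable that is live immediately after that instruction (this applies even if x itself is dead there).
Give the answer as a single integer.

Answer: 3

Analysis:
def/use:
  n0 def {f,z} use ∅
  n1 def {j,z} use ∅
  n2 def {f,q} use {j}
  n3 def {f,z} use {f,z}
  n4 def {q} use {j}
  n5 def {j} use ∅
  n6 def {f} use {f,z}
  n7 def {j} use {z}
  n8 def {j,z} use {j}
  n9 def {j,q} use ∅

Liveness:
  n0: in=∅ out={f}
  n1: in={f} out={f,j,z}
  n2: in={j,z} out={f,j,z}
  n3: in={f,j,z} out={j,z}
  n4: in={j,z} out={z}
  n5: in={f,z} out={f,j,z}
  n6: in={f,j,z} out={j}
  n7: in={z} out={j}
  n8: in={j} out=∅
  n9: in=∅ out=∅

Interfere edges:
  f↔{j,z}
  j↔{f,q,z}
  q↔{j,z}
  z↔{f,j,q}

Registers:
  lower bound: {f,j,z} mutually conflict ⇒ χ ≥ 3
  3-colouring: c0={j}  c1={z}  c2={f,q}
  χ = 3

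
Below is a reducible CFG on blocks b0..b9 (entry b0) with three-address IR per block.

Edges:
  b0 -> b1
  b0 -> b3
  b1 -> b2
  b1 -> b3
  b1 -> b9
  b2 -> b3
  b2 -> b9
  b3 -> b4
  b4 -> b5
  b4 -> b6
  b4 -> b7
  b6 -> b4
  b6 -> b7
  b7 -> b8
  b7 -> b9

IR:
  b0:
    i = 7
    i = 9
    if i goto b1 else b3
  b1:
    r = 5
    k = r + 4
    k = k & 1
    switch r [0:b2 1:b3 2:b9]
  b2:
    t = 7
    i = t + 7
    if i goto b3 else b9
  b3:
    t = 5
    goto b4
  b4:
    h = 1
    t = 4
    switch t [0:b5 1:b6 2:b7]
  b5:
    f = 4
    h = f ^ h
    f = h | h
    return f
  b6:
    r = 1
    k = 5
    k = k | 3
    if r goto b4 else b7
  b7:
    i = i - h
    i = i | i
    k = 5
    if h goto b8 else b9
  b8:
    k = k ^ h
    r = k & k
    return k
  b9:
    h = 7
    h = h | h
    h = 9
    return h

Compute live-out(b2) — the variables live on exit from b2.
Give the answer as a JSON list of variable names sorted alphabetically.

Per-block:
  b0: def={i} ue=∅
  b1: def={k,r} ue=∅
  b2: def={i,t} ue=∅
  b3: def={t} ue=∅
  b4: def={h,t} ue=∅
  b5: def={f,h} ue={h}
  b6: def={k,r} ue=∅
  b7: def={i,k} ue={h,i}
  b8: def={k,r} ue={h,k}
  b9: def={h} ue=∅

Liveness:
  b0: in=∅ out={i}
  b1: in={i} out={i}
  b2: in=∅ out={i}
  b3: in={i} out={i}
  b4: in={i} out={h,i}
  b5: in={h} out=∅
  b6: in={h,i} out={h,i}
  b7: in={h,i} out={h,k}
  b8: in={h,k} out=∅
  b9: in=∅ out=∅

live-out(b2) = ["i"]

Answer: ["i"]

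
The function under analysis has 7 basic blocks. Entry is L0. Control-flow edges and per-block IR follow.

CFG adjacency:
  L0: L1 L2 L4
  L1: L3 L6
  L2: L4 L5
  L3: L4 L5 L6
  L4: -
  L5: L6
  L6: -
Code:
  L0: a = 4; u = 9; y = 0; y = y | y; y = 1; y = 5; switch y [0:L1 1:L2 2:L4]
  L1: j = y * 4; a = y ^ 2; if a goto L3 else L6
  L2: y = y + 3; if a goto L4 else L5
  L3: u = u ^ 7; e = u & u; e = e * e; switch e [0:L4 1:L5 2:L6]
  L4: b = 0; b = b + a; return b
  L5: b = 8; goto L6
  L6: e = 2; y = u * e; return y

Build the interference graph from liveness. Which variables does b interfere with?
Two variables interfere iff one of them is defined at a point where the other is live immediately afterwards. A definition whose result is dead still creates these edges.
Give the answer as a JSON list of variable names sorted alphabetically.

Answer: ["a", "u"]

Derivation:
def/use:
  L0 def {a,u,y} use ∅
  L1 def {a,j} use {y}
  L2 def {y} use {a,y}
  L3 def {e,u} use {u}
  L4 def {b} use {a}
  L5 def {b} use ∅
  L6 def {e,y} use {u}

Liveness:
  L0 li=∅ lo={a,u,y}
  L1 li={u,y} lo={a,u}
  L2 li={a,u,y} lo={a,u}
  L3 li={a,u} lo={a,u}
  L4 li={a} lo=∅
  L5 li={u} lo={u}
  L6 li={u} lo=∅

Conflict graph:
  a: {b,e,u,y}
  b: {a,u}
  e: {a,u}
  j: {u,y}
  u: {a,b,e,j,y}
  y: {a,j,u}

N(b) = ["a", "u"]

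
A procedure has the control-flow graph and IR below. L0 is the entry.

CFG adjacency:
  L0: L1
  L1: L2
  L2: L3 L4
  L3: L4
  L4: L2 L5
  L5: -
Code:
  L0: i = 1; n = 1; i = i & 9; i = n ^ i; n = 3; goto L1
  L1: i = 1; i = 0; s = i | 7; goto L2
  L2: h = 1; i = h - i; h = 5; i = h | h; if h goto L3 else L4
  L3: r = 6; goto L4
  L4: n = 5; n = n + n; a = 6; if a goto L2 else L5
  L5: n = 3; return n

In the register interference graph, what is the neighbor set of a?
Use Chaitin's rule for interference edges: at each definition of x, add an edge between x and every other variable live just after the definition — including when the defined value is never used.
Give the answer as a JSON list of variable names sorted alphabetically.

Per-block:
  L0 def {i,n} use ∅
  L1 def {i,s} use ∅
  L2 def {h,i} use {i}
  L3 def {r} use ∅
  L4 def {a,n} use ∅
  L5 def {n} use ∅

Live sets:
  live L0: ∅→∅
  live L1: ∅→{i}
  live L2: {i}→{i}
  live L3: {i}→{i}
  live L4: {i}→{i}
  live L5: ∅→∅

Interfere edges:
  a: {i}
  h: {i}
  i: {a,h,n,r,s}
  n: {i}
  r: {i}
  s: {i}

N(a) = ["i"]

Answer: ["i"]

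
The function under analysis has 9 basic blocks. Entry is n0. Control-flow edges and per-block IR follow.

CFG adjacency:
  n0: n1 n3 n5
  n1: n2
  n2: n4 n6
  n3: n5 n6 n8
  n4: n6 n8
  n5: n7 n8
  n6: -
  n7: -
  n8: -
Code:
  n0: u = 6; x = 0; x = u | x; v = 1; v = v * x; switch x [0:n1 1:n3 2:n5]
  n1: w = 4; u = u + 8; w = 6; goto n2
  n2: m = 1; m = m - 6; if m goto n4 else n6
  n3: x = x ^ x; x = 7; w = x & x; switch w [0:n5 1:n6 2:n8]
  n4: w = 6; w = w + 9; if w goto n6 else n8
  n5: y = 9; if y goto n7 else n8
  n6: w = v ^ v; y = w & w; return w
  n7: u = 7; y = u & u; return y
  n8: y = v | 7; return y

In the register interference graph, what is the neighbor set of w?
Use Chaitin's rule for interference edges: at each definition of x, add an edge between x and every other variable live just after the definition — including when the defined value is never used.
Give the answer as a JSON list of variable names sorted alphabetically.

Per-block:
  n0: {u,v,x} / ∅
  n1: {u,w} / {u}
  n2: {m} / ∅
  n3: {w,x} / {x}
  n4: {w} / ∅
  n5: {y} / ∅
  n6: {w,y} / {v}
  n7: {u,y} / ∅
  n8: {y} / {v}

Liveness:
  n0: in=∅ out={u,v,x}
  n1: in={u,v} out={v}
  n2: in={v} out={v}
  n3: in={v,x} out={v}
  n4: in={v} out={v}
  n5: in={v} out={v}
  n6: in={v} out=∅
  n7: in=∅ out=∅
  n8: in={v} out=∅

Interference:
  m — {v}
  u — {v,w,x}
  v — {m,u,w,x,y}
  w — {u,v,y}
  x — {u,v}
  y — {v,w}

N(w) = ["u", "v", "y"]

Answer: ["u", "v", "y"]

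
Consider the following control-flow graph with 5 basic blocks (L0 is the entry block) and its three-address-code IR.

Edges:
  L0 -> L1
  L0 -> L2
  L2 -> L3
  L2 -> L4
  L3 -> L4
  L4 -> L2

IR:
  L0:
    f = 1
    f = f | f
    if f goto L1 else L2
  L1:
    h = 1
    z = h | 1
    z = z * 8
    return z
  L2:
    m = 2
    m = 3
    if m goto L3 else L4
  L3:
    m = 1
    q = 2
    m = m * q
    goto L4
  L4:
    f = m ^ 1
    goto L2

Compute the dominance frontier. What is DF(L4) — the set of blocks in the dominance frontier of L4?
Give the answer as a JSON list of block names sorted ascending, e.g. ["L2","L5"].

Answer: ["L2"]

Working:
idom tree: L1←L0 L2←L0 L3←L2 L4←L2
Dom∩ at merges:
  L2: preds {L0,L4}: {L0} ∩ {L0,L2,L4} = {L0}; idom=L0
  L4: preds {L2,L3}: {L0,L2} ∩ {L0,L2,L3} = {L0,L2}; idom=L2

DF derivation:
  L2←L0: walk · to L0
  L2←L4: walk L4→L2 to L0
  L4←L2: walk · to L2
  L4←L3: walk L3 to L2
  L0 → ∅
  L1 → ∅
  L2 → {L2}
  L3 → {L4}
  L4 → {L2}

DF(L4) = ["L2"]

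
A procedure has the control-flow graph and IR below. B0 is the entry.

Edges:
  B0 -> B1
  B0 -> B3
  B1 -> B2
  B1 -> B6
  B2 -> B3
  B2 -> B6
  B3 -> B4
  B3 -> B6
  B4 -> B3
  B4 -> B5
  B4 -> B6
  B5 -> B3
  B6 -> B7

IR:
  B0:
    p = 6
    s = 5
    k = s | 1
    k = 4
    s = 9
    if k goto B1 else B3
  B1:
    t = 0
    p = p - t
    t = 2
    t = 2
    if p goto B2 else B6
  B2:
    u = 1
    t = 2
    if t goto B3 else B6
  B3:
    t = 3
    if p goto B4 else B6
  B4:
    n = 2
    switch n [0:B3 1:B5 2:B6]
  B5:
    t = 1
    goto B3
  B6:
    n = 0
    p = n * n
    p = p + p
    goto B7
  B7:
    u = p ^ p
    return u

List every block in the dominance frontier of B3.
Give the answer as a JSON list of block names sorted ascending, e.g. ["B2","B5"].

idom tree: B1←B0 B2←B1 B3←B0 B4←B3 B5←B4 B6←B0 B7←B6
Dom∩ at merges:
  B3: preds {B0,B2,B4,B5}: {B0} ∩ {B0,B1,B2} ∩ {B0,B3,B4} ∩ {B0,B3,B4,B5} = {B0}; idom=B0
  B6: preds {B1,B2,B3,B4}: {B0,B1} ∩ {B0,B1,B2} ∩ {B0,B3} ∩ {B0,B3,B4} = {B0}; idom=B0

Frontier:
  join B3 pred B0: · stop@B0
  join B3 pred B2: B2→B1 stop@B0
  join B3 pred B4: B4→B3 stop@B0
  join B3 pred B5: B5→B4→B3 stop@B0
  join B6 pred B1: B1 stop@B0
  join B6 pred B2: B2→B1 stop@B0
  join B6 pred B3: B3 stop@B0
  join B6 pred B4: B4→B3 stop@B0
  B0 → ∅
  B1 → {B3,B6}
  B2 → {B3,B6}
  B3 → {B3,B6}
  B4 → {B3,B6}
  B5 → {B3}
  B6 → ∅
  B7 → ∅

DF(B3) = ["B3", "B6"]

Answer: ["B3", "B6"]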